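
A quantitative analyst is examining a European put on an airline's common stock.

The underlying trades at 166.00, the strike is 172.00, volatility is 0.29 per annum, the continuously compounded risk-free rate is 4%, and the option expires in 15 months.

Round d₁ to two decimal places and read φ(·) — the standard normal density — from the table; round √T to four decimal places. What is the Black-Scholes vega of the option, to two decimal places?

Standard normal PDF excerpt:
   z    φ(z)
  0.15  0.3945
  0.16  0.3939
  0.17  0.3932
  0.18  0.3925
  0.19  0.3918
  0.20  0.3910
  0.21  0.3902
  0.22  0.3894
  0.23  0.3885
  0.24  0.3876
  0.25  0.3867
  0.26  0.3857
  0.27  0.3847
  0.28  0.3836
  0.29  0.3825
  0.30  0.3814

72.42

T = 1.25;  σ√T = 0.3242
d₁ = [ln(166/172) + (0.04 + 0.29²/2)·1.25] / 0.3242 = [-0.0355 + 0.1026] / 0.3242 = 0.2068 ⇒ 0.21
√T = √1.25 = 1.1180
φ(d₁) = φ(0.21) = 0.3902
vega = S·φ(d₁)·√T = 166·0.3902·1.1180 = 72.4164
(Call and put vega coincide under Black-Scholes.)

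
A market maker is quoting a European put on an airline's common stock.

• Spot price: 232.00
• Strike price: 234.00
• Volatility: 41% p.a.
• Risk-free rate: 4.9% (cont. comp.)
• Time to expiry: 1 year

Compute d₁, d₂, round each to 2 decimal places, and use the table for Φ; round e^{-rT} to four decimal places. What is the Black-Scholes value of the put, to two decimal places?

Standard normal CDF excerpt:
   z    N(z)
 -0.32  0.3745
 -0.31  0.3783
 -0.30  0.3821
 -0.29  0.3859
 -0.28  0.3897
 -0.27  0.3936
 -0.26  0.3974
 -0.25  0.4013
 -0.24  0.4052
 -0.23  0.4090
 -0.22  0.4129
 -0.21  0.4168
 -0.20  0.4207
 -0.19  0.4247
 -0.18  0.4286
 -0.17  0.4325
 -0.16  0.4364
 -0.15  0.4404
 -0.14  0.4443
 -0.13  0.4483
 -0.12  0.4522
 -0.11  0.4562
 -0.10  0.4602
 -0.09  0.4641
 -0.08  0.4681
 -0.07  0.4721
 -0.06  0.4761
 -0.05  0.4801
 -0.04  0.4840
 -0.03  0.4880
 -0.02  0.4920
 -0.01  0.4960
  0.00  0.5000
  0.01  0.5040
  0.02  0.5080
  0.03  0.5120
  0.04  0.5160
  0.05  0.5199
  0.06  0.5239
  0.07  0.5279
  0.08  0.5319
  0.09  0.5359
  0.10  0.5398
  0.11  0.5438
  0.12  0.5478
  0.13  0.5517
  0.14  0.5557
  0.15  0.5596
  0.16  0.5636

T = 1;  σ√T = 0.4100
d₁ = [ln(232/234) + (0.049 + 0.41²/2)·1] / 0.4100 = [-0.0086 + 0.1331] / 0.4100 = 0.3036 → 0.30
d₂ = d₁ − σ√T = 0.3036 − 0.4100 = -0.1064 → -0.11
exp(−rT) = exp(−0.049·1) = 0.9522
N(−d₂) = N(0.11) = 0.5438;  N(−d₁) = N(-0.30) = 0.3821
P = 234·0.9522·0.5438 − 232·0.3821 = 121.1667 − 88.6472 = 32.5195

32.52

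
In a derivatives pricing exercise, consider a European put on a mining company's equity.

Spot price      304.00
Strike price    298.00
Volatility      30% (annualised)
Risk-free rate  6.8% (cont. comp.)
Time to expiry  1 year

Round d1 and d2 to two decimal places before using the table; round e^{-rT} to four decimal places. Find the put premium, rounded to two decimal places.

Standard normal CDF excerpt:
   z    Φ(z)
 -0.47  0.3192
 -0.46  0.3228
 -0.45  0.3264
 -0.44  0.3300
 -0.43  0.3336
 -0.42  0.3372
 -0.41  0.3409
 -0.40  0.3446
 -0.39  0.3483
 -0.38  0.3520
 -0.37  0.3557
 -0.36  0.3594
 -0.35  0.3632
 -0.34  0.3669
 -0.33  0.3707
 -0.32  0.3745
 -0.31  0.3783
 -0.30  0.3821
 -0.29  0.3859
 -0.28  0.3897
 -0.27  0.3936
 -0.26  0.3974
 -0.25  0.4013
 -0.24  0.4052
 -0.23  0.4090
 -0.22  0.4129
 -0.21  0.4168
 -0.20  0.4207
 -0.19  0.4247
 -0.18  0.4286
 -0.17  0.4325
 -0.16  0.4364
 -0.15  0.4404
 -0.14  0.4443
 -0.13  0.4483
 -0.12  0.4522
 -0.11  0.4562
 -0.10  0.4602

σ√T = 0.3·√1 = 0.3000
d₁ = [ln(304/298) + (0.068 + 0.3²/2)·1] / 0.3000 = [0.0199 + 0.1130] / 0.3000 = 0.4431 which rounds to 0.44
d₂ = d₁ − σ√T = 0.4431 − 0.3000 = 0.1431 which rounds to 0.14
exp(−rT) = exp(−0.068·1) = 0.9343
P = 298·0.9343·N(-0.14) − 304·N(-0.44) = 298·0.9343·0.4443 − 304·0.3300 = 123.7026 − 100.3200 = 23.3826

23.38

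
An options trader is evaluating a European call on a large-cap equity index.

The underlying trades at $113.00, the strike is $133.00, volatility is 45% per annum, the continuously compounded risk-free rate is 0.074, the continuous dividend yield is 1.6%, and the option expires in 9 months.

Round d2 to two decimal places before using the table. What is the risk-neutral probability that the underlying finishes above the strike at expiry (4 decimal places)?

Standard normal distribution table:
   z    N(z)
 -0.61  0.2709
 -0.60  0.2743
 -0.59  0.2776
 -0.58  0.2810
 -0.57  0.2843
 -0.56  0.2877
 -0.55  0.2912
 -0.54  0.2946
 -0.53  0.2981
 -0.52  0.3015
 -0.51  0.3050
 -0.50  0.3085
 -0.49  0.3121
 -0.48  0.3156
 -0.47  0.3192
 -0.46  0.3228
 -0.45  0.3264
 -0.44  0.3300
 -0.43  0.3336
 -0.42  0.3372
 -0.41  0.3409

0.3085

σ√T = 0.45·√0.75 = 0.3897
d₁ = [ln(113/133) + (0.074 − 0.016 + ½·0.45²)·0.75] / (σ√T) = (-0.1630 + 0.1194) / 0.3897 = -0.1117 ≈ -0.11
d₂ = -0.1117 − 0.3897 = -0.5014 ≈ -0.50
Pr(exercise) under Q = N(d₂) = 0.3085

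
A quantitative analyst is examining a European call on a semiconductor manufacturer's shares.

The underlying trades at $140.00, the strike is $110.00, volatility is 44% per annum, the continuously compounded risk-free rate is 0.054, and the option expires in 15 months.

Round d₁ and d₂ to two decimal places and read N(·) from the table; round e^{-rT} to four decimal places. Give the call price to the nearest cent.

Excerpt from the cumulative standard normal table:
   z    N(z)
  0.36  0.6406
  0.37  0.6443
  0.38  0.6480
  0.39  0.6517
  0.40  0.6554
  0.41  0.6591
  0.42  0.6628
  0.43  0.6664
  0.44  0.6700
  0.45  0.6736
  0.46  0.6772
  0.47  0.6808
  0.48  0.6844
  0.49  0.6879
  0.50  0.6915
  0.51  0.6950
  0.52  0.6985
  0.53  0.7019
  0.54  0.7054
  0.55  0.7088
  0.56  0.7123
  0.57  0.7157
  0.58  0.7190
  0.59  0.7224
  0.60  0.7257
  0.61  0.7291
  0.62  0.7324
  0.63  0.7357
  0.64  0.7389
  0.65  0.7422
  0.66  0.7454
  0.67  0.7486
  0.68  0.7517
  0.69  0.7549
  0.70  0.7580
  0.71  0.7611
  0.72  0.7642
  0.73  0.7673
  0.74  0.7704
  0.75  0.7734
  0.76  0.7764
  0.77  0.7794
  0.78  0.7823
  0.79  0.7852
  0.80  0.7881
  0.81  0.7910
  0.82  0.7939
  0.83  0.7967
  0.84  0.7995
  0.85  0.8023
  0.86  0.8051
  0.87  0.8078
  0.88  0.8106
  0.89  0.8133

$46.47

T = 1.25;  σ√T = 0.4919
d₁ = [ln(140/110) + (0.054 + 0.44²/2)·1.25] / 0.4919 = [0.2412 + 0.1885] / 0.4919 = 0.8734 which rounds to 0.87
d₂ = d₁ − σ√T = 0.8734 − 0.4919 = 0.3815 which rounds to 0.38
exp(−rT) = exp(−0.054·1.25) = 0.9347
C = 140·N(0.87) − 110·0.9347·N(0.38) = 140·0.8078 − 110·0.9347·0.6480 = 113.0920 − 66.6254 = 46.4666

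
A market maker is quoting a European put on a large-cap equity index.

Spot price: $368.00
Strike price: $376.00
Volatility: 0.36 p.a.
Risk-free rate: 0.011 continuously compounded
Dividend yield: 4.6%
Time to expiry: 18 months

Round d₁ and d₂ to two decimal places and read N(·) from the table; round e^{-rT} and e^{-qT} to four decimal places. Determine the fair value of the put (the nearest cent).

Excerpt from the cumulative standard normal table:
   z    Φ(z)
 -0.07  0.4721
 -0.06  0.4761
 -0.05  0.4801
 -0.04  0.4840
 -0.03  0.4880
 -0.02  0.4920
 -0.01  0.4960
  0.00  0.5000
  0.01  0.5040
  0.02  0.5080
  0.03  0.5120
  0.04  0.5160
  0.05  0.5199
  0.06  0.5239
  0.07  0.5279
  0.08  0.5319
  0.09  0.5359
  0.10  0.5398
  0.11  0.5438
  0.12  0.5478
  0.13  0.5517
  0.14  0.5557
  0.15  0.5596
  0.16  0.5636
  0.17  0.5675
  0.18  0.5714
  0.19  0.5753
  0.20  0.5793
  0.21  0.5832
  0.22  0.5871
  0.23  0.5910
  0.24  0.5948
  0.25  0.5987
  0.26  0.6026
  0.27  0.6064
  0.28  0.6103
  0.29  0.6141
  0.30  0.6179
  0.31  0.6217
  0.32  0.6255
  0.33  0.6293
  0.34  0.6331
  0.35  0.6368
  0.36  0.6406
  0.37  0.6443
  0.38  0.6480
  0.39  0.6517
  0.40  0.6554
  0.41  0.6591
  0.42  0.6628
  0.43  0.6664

σ√T = 0.36·√1.5 = 0.4409
d₁ = [ln(368/376) + (0.011 − 0.046 + ½·0.36²)·1.5] / (σ√T) = (-0.0215 + 0.0447) / 0.4409 = 0.0526 ⇒ 0.05
d₂ = 0.0526 − 0.4409 = -0.3883 ⇒ -0.39
e^(−qT) = e^(−0.046·1.5) = 0.9333;  e^(−rT) = e^(−0.011·1.5) = 0.9836
N(−d₂) = N(0.39) = 0.6517;  N(−d₁) = N(-0.05) = 0.4801
P = 376·0.9836·0.6517 − 368·0.9333·0.4801 = 241.0206 − 164.8925 = 76.1281

$76.13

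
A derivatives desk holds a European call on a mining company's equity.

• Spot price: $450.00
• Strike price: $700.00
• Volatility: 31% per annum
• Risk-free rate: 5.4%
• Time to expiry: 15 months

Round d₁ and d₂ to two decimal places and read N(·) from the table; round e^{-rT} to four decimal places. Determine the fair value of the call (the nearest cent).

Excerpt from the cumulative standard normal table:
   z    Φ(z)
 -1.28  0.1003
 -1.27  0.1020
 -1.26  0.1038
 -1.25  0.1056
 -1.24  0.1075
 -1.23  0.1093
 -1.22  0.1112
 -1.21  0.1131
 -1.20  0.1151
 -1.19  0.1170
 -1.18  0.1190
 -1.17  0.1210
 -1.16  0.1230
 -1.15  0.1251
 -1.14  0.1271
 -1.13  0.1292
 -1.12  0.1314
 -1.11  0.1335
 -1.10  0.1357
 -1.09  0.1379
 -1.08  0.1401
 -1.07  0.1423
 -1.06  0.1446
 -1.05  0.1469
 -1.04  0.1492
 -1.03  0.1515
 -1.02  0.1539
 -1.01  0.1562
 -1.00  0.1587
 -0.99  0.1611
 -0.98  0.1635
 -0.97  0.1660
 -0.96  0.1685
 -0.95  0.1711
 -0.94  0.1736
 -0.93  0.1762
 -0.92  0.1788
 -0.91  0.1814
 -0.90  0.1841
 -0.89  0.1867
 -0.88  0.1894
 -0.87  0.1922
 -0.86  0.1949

$12.54

T = 1.25;  σ√T = 0.3466
d₁ = [ln(450/700) + (0.054 + 0.31²/2)·1.25] / 0.3466 = [-0.4418 + 0.1276] / 0.3466 = -0.9067 ⇒ -0.91
d₂ = d₁ − σ√T = -0.9067 − 0.3466 = -1.2533 ⇒ -1.25
exp(−rT) = exp(−0.054·1.25) = 0.9347
N(d₁) = N(-0.91) = 0.1814;  N(d₂) = N(-1.25) = 0.1056
C = 450·0.1814 − 700·0.9347·0.1056 = 81.6300 − 69.0930 = 12.5370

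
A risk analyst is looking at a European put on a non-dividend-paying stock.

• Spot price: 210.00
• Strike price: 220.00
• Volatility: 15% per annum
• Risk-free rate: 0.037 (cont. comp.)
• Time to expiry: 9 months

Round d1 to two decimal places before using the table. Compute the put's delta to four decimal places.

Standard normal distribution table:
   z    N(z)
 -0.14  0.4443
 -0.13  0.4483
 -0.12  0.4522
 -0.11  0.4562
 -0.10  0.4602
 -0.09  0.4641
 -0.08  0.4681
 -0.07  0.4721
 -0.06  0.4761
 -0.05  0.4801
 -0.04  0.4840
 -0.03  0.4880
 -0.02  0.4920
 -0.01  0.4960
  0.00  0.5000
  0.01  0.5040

-0.5319

T = 0.75;  σ√T = 0.1299
d₁ = [ln(210/220) + (0.037 + 0.15²/2)·0.75] / 0.1299 = [-0.0465 + 0.0362] / 0.1299 = -0.0795 ≈ -0.08
N(d₁) = N(-0.08) = 0.4681
Δ_put = N(d₁) − 1 = 0.4681 − 1 = -0.5319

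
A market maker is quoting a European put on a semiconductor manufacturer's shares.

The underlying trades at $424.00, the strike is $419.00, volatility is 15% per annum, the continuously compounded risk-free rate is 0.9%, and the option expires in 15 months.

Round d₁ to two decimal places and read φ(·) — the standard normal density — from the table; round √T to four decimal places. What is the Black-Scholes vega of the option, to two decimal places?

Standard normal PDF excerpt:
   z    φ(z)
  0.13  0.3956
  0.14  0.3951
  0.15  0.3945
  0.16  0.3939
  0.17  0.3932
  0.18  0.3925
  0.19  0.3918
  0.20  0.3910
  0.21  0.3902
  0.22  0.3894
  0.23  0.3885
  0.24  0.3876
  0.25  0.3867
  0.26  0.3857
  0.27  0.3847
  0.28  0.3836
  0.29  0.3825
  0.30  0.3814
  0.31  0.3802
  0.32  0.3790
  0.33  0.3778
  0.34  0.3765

T = 1.25;  σ√T = 0.1677
ln(S/K) + (r + σ²/2)T = ln(424/419) + (0.009 + 0.15²/2)·1.25 = 0.0119 + 0.0253 = 0.0372
d₁ = 0.0372 / 0.1677 = 0.2217 ≈ 0.22
√T = √1.25 = 1.1180
φ(d₁) = φ(0.22) = 0.3894
vega = S·φ(d₁)·√T = 424·0.3894·1.1180 = 184.5881
(The call has the same vega.)

184.59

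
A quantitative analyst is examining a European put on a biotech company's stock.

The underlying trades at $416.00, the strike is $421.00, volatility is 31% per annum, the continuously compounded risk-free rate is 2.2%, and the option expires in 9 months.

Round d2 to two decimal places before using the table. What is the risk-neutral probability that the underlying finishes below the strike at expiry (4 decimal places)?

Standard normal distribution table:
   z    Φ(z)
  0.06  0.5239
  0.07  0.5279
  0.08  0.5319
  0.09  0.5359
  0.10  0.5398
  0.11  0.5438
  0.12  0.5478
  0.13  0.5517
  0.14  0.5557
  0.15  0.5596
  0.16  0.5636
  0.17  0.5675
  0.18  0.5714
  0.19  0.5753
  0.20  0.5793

σ√T = 0.31·√0.75 = 0.2685
d₁ = [ln(416/421) + (0.022 + 0.31²/2)·0.75] / 0.2685 = [-0.0119 + 0.0525] / 0.2685 = 0.1512 which rounds to 0.15
d₂ = d₁ − σ√T = 0.1512 − 0.2685 = -0.1173 which rounds to -0.12
Pr(exercise) under Q = N(−d₂) = N(0.12) = 0.5478

0.5478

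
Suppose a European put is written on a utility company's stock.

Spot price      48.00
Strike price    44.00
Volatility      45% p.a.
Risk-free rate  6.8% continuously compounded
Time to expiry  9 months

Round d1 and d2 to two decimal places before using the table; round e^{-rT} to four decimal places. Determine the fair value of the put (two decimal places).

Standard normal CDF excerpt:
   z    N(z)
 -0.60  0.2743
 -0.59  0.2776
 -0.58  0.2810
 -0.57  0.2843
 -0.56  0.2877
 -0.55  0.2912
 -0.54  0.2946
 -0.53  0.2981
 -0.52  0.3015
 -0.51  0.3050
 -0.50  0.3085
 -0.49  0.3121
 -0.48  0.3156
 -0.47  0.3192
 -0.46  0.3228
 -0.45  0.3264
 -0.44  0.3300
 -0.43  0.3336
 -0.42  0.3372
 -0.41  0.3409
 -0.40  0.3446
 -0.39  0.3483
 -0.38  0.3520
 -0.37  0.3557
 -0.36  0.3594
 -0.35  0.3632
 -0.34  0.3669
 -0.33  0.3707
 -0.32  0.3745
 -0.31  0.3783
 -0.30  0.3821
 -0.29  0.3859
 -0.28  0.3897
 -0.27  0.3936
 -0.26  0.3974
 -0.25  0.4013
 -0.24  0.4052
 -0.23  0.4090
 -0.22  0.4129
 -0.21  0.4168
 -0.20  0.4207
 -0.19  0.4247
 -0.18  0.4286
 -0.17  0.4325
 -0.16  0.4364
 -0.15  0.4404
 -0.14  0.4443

4.27

σ√T = 0.45·√0.75 = 0.3897
ln(S/K) + (r + σ²/2)T = ln(48/44) + (0.068 + 0.45²/2)·0.75 = 0.0870 + 0.1269 = 0.2139
d₁ = 0.2139 / 0.3897 = 0.5490 which rounds to 0.55
d₂ = d₁ − σ√T = 0.5490 − 0.3897 = 0.1593 which rounds to 0.16
exp(−rT) = exp(−0.068·0.75) = 0.9503
P = 44·0.9503·N(-0.16) − 48·N(-0.55) = 44·0.9503·0.4364 − 48·0.2912 = 18.2473 − 13.9776 = 4.2697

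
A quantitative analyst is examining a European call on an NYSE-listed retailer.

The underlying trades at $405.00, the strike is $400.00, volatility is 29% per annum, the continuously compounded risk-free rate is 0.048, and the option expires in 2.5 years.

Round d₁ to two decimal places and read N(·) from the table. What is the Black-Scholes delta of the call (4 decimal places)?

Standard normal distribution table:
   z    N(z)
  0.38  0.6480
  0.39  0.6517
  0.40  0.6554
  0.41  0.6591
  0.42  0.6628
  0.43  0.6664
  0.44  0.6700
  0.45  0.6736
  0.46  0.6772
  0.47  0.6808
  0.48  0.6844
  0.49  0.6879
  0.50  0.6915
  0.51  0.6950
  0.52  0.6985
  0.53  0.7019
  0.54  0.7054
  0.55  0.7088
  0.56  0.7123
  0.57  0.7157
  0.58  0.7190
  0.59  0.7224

σ√T = 0.29·√2.5 = 0.4585
d₁ = [ln(405/400) + (0.048 + 0.29²/2)·2.5] / 0.4585 = [0.0124 + 0.2251] / 0.4585 = 0.5181 which rounds to 0.52
N(d₁) = N(0.52) = 0.6985
Δ_call = N(d₁) = 0.6985

0.6985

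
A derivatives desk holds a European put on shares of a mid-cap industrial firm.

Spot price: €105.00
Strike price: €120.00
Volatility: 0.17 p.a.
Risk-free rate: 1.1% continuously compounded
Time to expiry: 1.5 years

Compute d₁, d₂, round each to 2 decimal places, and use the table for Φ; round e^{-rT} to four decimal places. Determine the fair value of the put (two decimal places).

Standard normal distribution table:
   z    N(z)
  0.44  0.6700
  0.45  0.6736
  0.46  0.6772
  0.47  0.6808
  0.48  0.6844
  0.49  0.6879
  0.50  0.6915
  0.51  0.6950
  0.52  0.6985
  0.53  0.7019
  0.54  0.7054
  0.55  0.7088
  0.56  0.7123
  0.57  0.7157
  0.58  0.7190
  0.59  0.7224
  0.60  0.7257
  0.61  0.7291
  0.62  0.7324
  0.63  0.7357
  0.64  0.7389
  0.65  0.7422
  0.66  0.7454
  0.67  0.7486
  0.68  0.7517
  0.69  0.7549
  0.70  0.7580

€17.25

T = 1.5;  σ√T = 0.2082
ln(S/K) + (r + σ²/2)T = ln(105/120) + (0.011 + 0.17²/2)·1.5 = -0.1335 + 0.0382 = -0.0954
d₁ = -0.0954 / 0.2082 = -0.4580 ⇒ -0.46
d₂ = d₁ − σ√T = -0.4580 − 0.2082 = -0.6662 ⇒ -0.67
e^(−rT) = e^(−0.011·1.5) = 0.9836
N(−d₂) = N(0.67) = 0.7486;  N(−d₁) = N(0.46) = 0.6772
P = 120·0.9836·0.7486 − 105·0.6772 = 88.3588 − 71.1060 = 17.2528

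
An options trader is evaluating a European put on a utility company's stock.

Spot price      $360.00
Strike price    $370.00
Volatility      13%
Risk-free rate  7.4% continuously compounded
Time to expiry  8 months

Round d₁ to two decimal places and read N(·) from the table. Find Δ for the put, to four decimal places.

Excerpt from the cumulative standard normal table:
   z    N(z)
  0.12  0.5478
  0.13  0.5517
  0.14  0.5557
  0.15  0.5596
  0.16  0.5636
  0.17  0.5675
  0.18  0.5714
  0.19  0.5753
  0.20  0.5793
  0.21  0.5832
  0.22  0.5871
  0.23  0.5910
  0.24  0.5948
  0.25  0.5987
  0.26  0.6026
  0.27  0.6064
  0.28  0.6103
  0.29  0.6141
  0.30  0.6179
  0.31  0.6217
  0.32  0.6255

-0.3974

T = 0.6667;  σ√T = 0.1061
ln(S/K) + (r + σ²/2)T = ln(360/370) + (0.074 + 0.13²/2)·0.6667 = -0.0274 + 0.0550 = 0.0276
d₁ = 0.0276 / 0.1061 = 0.2597 ⇒ 0.26
N(d₁) = N(0.26) = 0.6026
Δ_put = N(d₁) − 1 = 0.6026 − 1 = -0.3974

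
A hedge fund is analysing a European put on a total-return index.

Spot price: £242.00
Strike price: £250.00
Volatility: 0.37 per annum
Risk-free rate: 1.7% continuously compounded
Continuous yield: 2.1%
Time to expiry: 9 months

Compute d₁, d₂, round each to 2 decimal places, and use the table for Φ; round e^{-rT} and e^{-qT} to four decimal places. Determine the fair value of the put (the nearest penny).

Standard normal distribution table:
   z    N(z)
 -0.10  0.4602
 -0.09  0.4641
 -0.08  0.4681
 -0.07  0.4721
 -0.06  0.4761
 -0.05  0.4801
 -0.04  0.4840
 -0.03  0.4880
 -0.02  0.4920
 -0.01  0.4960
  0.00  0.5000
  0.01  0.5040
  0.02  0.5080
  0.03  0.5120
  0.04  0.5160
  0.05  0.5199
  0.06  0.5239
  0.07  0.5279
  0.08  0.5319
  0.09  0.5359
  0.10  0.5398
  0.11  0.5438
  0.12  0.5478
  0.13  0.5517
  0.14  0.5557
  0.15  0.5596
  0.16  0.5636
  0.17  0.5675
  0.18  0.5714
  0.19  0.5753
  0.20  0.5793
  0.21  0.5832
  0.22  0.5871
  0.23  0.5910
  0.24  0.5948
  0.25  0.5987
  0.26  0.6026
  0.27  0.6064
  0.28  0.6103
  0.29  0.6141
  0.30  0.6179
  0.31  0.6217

£35.30

T = 0.75;  σ√T = 0.3204
ln(S/K) + (r − q + σ²/2)T = ln(242/250) + (0.017 − 0.021 + 0.37²/2)·0.75 = -0.0325 + 0.0483 = 0.0158
d₁ = 0.0158 / 0.3204 = 0.0494 which rounds to 0.05
d₂ = d₁ − σ√T = 0.0494 − 0.3204 = -0.2711 which rounds to -0.27
exp(−qT) = exp(−0.021·0.75) = 0.9844;  exp(−rT) = exp(−0.017·0.75) = 0.9873
N(−d₂) = N(0.27) = 0.6064;  N(−d₁) = N(-0.05) = 0.4801
P = 250·0.9873·0.6064 − 242·0.9844·0.4801 = 149.6747 − 114.3717 = 35.3030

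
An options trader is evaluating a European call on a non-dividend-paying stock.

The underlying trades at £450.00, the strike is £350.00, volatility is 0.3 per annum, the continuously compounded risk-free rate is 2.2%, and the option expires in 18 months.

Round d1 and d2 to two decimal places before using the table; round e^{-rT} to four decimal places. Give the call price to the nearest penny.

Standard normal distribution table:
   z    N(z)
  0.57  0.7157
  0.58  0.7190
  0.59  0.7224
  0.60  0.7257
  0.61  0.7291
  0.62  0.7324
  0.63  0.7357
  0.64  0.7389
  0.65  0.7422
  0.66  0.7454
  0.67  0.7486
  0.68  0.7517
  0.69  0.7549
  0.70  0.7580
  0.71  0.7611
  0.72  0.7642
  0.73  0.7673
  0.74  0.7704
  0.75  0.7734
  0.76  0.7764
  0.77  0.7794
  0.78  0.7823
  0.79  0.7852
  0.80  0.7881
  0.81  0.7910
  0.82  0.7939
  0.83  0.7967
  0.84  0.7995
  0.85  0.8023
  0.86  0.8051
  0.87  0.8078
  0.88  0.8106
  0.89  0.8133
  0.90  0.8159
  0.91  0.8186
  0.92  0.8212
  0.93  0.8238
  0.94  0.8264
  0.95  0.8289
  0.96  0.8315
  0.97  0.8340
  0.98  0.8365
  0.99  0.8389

£129.55

T = 1.5;  σ√T = 0.3674
ln(S/K) + (r + σ²/2)T = ln(450/350) + (0.022 + 0.3²/2)·1.5 = 0.2513 + 0.1005 = 0.3518
d₁ = 0.3518 / 0.3674 = 0.9575 ⇒ 0.96
d₂ = d₁ − σ√T = 0.9575 − 0.3674 = 0.5901 ⇒ 0.59
exp(−rT) = exp(−0.022·1.5) = 0.9675
N(d₁) = N(0.96) = 0.8315;  N(d₂) = N(0.59) = 0.7224
C = 450·0.8315 − 350·0.9675·0.7224 = 374.1750 − 244.6227 = 129.5523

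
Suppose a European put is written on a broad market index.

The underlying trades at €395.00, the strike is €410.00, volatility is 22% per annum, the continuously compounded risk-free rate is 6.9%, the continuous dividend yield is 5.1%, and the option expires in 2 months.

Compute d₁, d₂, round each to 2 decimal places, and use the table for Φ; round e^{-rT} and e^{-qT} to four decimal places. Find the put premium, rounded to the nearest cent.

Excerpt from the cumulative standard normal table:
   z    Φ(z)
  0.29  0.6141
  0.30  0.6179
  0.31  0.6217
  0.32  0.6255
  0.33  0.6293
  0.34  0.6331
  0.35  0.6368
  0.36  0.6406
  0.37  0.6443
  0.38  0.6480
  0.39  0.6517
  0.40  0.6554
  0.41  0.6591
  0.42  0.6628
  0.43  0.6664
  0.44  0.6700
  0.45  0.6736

T = 0.1667;  σ√T = 0.0898
d₁ = [ln(395/410) + (0.069 − 0.051 + 0.22²/2)·0.1667] / 0.0898 = [-0.0373 + 0.0070] / 0.0898 = -0.3367 ≈ -0.34
d₂ = d₁ − σ√T = -0.3367 − 0.0898 = -0.4265 ≈ -0.43
e^(−qT) = e^(−0.051·0.1667) = 0.9915;  e^(−rT) = e^(−0.069·0.1667) = 0.9886
N(−d₂) = N(0.43) = 0.6664;  N(−d₁) = N(0.34) = 0.6331
P = 410·0.9886·0.6664 − 395·0.9915·0.6331 = 270.1092 − 247.9489 = 22.1604

€22.16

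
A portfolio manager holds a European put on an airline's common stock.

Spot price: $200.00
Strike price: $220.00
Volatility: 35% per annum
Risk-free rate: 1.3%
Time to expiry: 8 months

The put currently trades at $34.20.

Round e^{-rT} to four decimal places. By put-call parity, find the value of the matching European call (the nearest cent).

e^(−rT) = e^(−0.013·0.6667) = 0.9914
Put-call parity: C − P = S − K·e^(−rT) = 200 − 220·0.9914 = 200 − 218.1080 = -18.1080
C = P + (C − P) = 34.20 + (-18.1080) = 16.0920

$16.09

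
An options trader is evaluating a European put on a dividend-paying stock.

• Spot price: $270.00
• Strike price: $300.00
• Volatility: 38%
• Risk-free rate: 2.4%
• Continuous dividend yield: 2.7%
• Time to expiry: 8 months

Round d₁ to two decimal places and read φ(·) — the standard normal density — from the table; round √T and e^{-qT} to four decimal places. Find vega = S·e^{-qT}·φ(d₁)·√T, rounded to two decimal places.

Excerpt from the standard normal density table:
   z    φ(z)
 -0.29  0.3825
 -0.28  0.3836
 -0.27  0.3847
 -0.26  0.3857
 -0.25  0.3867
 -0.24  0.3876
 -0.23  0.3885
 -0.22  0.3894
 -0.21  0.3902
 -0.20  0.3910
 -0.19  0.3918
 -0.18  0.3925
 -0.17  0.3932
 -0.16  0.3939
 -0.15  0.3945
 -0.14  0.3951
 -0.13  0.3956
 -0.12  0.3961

σ√T = 0.38·√0.6667 = 0.3103
d₁ = [ln(270/300) + (0.024 − 0.027 + 0.38²/2)·0.6667] / 0.3103 = [-0.1054 + 0.0461] / 0.3103 = -0.1909 → -0.19
√T = √0.6667 = 0.8165
φ(d₁) = φ(-0.19) = 0.3918
e^(−qT) = e^(−0.027·0.6667) = 0.9822
vega = S·e^(−qT)·φ(d₁)·√T = 270·0.9822·0.3918·0.8165 = 84.8368

84.84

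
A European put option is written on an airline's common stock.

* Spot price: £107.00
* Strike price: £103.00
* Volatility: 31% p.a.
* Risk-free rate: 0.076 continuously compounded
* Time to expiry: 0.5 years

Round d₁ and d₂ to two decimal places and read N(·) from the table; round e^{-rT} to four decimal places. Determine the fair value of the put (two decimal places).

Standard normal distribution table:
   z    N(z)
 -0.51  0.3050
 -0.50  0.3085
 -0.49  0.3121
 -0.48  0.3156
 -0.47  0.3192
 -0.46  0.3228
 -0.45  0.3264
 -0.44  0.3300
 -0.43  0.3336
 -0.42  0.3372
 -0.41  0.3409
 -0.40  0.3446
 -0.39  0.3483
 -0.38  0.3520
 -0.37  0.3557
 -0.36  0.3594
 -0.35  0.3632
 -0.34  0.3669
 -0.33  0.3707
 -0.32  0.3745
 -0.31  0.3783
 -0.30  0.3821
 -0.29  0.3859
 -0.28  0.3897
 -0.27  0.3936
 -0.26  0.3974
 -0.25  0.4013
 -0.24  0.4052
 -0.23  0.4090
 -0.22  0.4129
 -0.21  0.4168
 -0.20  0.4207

£5.64

T = 0.5;  σ√T = 0.2192
d₁ = [ln(107/103) + (0.076 + ½·0.31²)·0.5] / (σ√T) = (0.0381 + 0.0620) / 0.2192 = 0.4568 ≈ 0.46
d₂ = 0.4568 − 0.2192 = 0.2376 ≈ 0.24
e^(−rT) = e^(−0.076·0.5) = 0.9627
N(−d₂) = N(-0.24) = 0.4052;  N(−d₁) = N(-0.46) = 0.3228
P = 103·0.9627·0.4052 − 107·0.3228 = 40.1789 − 34.5396 = 5.6393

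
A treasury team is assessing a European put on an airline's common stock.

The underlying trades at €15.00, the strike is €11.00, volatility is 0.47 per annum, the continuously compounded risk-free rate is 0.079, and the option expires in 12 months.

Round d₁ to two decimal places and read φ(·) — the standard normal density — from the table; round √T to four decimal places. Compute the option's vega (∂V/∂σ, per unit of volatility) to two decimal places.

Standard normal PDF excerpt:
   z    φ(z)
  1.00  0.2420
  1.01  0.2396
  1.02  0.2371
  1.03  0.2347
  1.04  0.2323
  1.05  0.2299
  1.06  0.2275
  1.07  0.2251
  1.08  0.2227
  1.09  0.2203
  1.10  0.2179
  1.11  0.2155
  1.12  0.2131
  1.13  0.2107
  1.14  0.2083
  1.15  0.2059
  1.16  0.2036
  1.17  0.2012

σ√T = 0.47 × 1.0000 = 0.4700
d₁ = [ln(15/11) + (0.079 + ½·0.47²)·1] / (σ√T) = (0.3102 + 0.1895) / 0.4700 = 1.0630 which rounds to 1.06
√T = √1 = 1.0000
φ(d₁) = φ(1.06) = 0.2275
vega = S·φ(d₁)·√T = 15·0.2275·1.0000 = 3.4125

3.41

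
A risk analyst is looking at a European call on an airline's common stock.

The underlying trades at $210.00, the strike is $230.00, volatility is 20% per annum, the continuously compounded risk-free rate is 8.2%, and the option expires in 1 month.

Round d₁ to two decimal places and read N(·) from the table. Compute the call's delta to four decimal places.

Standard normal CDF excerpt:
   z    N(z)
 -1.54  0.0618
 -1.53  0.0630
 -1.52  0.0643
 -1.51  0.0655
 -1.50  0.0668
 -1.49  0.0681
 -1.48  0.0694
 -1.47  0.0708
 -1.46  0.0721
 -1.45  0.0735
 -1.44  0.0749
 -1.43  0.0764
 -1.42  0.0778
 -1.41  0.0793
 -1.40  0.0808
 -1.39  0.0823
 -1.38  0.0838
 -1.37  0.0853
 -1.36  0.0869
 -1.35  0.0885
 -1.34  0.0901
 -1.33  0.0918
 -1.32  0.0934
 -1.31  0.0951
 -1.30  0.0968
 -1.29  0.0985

0.0764

σ√T = 0.2·√0.08333 = 0.0577
d₁ = [ln(210/230) + (0.082 + 0.2²/2)·0.08333] / 0.0577 = [-0.0910 + 0.0085] / 0.0577 = -1.4285 which rounds to -1.43
N(d₁) = N(-1.43) = 0.0764
Δ_call = N(d₁) = 0.0764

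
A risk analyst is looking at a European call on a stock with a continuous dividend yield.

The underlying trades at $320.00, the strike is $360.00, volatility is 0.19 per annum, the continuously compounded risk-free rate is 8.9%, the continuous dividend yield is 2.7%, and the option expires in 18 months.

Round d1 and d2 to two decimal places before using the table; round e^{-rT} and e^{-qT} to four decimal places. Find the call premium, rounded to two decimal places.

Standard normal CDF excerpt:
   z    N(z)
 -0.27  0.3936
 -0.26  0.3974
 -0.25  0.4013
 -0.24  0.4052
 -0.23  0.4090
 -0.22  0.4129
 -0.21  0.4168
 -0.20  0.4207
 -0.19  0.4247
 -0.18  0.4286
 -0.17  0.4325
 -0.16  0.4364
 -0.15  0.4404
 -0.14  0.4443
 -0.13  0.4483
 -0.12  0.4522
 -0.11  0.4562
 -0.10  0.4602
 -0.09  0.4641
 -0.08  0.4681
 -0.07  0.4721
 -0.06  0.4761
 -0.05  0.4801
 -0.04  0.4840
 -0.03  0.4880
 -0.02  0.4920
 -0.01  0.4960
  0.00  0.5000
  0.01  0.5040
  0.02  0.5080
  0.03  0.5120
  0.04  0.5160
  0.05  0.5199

$24.81

T = 1.5;  σ√T = 0.2327
ln(S/K) + (r − q + σ²/2)T = ln(320/360) + (0.089 − 0.027 + 0.19²/2)·1.5 = -0.1178 + 0.1201 = 0.0023
d₁ = 0.0023 / 0.2327 = 0.0098 ⇒ 0.01
d₂ = d₁ − σ√T = 0.0098 − 0.2327 = -0.2229 ⇒ -0.22
e^(−qT) = e^(−0.027·1.5) = 0.9603;  e^(−rT) = e^(−0.089·1.5) = 0.8750
C = 320·0.9603·N(0.01) − 360·0.8750·N(-0.22) = 320·0.9603·0.5040 − 360·0.8750·0.4129 = 154.8772 − 130.0635 = 24.8137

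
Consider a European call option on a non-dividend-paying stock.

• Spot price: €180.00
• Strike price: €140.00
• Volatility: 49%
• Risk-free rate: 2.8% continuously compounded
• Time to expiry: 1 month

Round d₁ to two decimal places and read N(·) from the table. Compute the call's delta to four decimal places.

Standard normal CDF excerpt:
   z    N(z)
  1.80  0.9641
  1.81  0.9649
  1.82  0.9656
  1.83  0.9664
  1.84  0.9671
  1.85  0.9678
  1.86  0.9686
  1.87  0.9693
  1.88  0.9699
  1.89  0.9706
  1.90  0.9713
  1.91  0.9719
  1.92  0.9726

0.9686

T = 0.08333;  σ√T = 0.1415
ln(S/K) + (r + σ²/2)T = ln(180/140) + (0.028 + 0.49²/2)·0.08333 = 0.2513 + 0.0123 = 0.2637
d₁ = 0.2637 / 0.1415 = 1.8639 → 1.86
N(d₁) = N(1.86) = 0.9686
Δ_call = N(d₁) = 0.9686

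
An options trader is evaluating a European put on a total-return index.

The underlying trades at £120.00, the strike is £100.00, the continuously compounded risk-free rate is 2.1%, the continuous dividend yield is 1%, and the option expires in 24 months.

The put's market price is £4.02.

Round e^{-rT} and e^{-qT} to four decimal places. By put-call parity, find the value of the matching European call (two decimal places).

£25.75

exp(−qT) = exp(−0.01·2) = 0.9802;  exp(−rT) = exp(−0.021·2) = 0.9589
Put-call parity: C − P = S·e^(−qT) − K·e^(−rT) = 120·0.9802 − 100·0.9589 = 117.6240 − 95.8900 = 21.7340
C = P + (C − P) = 4.02 + (21.7340) = 25.7540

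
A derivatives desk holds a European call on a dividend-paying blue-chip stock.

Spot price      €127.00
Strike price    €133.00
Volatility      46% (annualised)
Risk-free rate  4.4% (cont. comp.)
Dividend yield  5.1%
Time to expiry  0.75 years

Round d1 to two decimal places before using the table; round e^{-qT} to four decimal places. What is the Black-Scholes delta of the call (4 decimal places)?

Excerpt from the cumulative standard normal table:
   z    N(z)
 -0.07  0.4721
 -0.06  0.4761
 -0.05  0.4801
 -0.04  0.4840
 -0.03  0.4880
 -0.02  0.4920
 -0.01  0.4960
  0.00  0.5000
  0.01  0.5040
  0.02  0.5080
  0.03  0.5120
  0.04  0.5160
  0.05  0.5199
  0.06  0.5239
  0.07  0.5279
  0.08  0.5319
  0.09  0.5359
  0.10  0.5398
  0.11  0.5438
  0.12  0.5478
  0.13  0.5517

σ√T = 0.46 × 0.8660 = 0.3984
d₁ = [ln(127/133) + (0.044 − 0.051 + 0.46²/2)·0.75] / 0.3984 = [-0.0462 + 0.0741] / 0.3984 = 0.0701 ⇒ 0.07
N(d₁) = N(0.07) = 0.5279
Δ_call = e^(−qT)·N(d₁) = 0.9625·0.5279 = 0.5081

0.5081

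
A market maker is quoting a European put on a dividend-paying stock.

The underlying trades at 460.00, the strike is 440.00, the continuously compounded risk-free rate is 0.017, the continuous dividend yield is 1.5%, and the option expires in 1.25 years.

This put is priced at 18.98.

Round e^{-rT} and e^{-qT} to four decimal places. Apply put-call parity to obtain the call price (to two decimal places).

39.66

exp(−qT) = exp(−0.015·1.25) = 0.9814;  exp(−rT) = exp(−0.017·1.25) = 0.9790
Put-call parity: C − P = S·e^(−qT) − K·e^(−rT) = 460·0.9814 − 440·0.9790 = 451.4440 − 430.7600 = 20.6840
C = P + (C − P) = 18.98 + (20.6840) = 39.6640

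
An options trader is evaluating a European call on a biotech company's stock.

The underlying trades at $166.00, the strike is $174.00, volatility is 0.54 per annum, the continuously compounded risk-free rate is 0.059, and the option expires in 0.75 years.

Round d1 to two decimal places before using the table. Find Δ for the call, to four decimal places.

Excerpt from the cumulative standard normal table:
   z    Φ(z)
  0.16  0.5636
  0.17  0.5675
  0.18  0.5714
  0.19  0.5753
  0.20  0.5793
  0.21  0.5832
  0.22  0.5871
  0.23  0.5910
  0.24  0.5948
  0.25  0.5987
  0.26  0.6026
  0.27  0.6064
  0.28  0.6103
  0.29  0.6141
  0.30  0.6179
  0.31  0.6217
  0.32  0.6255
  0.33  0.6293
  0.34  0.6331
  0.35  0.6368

T = 0.75;  σ√T = 0.4677
d₁ = [ln(166/174) + (0.059 + 0.54²/2)·0.75] / 0.4677 = [-0.0471 + 0.1536] / 0.4677 = 0.2278 ⇒ 0.23
N(d₁) = N(0.23) = 0.5910
Δ_call = N(d₁) = 0.5910

0.5910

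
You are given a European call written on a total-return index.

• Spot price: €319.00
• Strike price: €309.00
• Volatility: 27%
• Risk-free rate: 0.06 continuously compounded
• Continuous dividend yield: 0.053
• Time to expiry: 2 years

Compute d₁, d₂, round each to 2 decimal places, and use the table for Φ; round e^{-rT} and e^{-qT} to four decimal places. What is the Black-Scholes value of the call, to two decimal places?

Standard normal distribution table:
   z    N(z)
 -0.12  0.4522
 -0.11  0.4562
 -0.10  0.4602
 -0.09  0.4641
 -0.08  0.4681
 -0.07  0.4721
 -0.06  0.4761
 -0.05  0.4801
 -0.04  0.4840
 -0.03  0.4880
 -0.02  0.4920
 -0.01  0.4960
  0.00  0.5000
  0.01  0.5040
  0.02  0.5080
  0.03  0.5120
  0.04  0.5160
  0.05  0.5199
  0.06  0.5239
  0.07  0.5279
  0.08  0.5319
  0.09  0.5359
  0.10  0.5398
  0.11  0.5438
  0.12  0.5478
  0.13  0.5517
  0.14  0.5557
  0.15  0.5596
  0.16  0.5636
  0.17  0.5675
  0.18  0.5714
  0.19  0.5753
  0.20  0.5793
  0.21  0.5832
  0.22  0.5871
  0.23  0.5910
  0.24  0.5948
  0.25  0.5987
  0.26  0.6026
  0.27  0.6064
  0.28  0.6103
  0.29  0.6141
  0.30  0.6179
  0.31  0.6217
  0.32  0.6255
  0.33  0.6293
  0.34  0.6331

σ√T = 0.27·√2 = 0.3818
d₁ = [ln(319/309) + (0.06 − 0.053 + ½·0.27²)·2] / (σ√T) = (0.0318 + 0.0869) / 0.3818 = 0.3110 ⇒ 0.31
d₂ = 0.3110 − 0.3818 = -0.0708 ⇒ -0.07
exp(−qT) = exp(−0.053·2) = 0.8994;  exp(−rT) = exp(−0.06·2) = 0.8869
N(d₁) = N(0.31) = 0.6217;  N(d₂) = N(-0.07) = 0.4721
C = 319·0.8994·0.6217 − 309·0.8869·0.4721 = 178.3711 − 129.3800 = 48.9911

€48.99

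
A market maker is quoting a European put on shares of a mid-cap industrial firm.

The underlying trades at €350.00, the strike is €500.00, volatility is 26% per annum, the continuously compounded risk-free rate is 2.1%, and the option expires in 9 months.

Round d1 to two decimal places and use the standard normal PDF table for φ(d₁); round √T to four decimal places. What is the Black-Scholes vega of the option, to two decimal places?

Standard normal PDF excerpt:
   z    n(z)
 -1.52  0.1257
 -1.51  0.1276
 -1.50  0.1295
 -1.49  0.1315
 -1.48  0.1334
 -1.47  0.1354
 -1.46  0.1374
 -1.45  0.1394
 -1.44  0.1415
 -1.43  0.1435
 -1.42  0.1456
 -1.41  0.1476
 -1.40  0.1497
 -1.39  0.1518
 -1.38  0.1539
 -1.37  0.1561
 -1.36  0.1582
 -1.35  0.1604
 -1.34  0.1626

σ√T = 0.26 × 0.8660 = 0.2252
d₁ = [ln(350/500) + (0.021 + 0.26²/2)·0.75] / 0.2252 = [-0.3567 + 0.0411] / 0.2252 = -1.4015 → -1.40
√T = √0.75 = 0.8660
φ(d₁) = φ(-1.40) = 0.1497
vega = S·φ(d₁)·√T = 350·0.1497·0.8660 = 45.3741
(Vega is the same for a European call and put with the same parameters.)

45.37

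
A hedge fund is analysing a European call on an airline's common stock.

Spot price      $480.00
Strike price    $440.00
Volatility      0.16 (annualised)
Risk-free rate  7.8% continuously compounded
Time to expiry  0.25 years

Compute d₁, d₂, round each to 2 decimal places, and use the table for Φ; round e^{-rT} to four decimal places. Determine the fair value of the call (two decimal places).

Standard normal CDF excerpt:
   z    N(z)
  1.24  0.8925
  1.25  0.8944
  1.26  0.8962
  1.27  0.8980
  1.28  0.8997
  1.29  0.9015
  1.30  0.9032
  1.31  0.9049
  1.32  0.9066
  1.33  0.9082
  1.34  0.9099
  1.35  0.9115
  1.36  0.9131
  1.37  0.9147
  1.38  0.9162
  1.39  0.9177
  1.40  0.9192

σ√T = 0.16 × 0.5000 = 0.0800
d₁ = [ln(480/440) + (0.078 + 0.16²/2)·0.25] / 0.0800 = [0.0870 + 0.0227] / 0.0800 = 1.3714 which rounds to 1.37
d₂ = d₁ − σ√T = 1.3714 − 0.0800 = 1.2914 which rounds to 1.29
e^(−rT) = e^(−0.078·0.25) = 0.9807
N(d₁) = N(1.37) = 0.9147;  N(d₂) = N(1.29) = 0.9015
C = 480·0.9147 − 440·0.9807·0.9015 = 439.0560 − 389.0045 = 50.0515

$50.05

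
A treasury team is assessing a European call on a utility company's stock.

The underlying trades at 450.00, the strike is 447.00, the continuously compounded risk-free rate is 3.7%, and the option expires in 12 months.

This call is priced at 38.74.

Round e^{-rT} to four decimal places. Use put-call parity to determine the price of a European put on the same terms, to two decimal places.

exp(−rT) = exp(−0.037·1) = 0.9637
Put-call parity: C − P = S − K·e^(−rT) = 450 − 447·0.9637 = 450 − 430.7739 = 19.2261
P = C − (C − P) = 38.74 − (19.2261) = 19.5139

19.51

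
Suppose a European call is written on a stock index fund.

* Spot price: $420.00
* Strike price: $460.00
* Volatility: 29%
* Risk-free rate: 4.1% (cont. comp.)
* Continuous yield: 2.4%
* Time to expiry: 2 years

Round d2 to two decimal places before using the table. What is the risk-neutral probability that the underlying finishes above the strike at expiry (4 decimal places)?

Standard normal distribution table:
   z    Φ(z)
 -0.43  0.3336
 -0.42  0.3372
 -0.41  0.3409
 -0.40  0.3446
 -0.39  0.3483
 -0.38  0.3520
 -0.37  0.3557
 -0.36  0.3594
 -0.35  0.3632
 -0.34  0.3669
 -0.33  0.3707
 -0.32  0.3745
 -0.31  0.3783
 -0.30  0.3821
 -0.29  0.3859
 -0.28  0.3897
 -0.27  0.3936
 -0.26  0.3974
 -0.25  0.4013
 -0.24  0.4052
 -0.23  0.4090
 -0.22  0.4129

σ√T = 0.29 × 1.4142 = 0.4101
d₁ = [ln(420/460) + (0.041 − 0.024 + 0.29²/2)·2] / 0.4101 = [-0.0910 + 0.1181] / 0.4101 = 0.0661 → 0.07
d₂ = d₁ − σ√T = 0.0661 − 0.4101 = -0.3440 → -0.34
Pr(exercise) under Q = N(d₂) = 0.3669

0.3669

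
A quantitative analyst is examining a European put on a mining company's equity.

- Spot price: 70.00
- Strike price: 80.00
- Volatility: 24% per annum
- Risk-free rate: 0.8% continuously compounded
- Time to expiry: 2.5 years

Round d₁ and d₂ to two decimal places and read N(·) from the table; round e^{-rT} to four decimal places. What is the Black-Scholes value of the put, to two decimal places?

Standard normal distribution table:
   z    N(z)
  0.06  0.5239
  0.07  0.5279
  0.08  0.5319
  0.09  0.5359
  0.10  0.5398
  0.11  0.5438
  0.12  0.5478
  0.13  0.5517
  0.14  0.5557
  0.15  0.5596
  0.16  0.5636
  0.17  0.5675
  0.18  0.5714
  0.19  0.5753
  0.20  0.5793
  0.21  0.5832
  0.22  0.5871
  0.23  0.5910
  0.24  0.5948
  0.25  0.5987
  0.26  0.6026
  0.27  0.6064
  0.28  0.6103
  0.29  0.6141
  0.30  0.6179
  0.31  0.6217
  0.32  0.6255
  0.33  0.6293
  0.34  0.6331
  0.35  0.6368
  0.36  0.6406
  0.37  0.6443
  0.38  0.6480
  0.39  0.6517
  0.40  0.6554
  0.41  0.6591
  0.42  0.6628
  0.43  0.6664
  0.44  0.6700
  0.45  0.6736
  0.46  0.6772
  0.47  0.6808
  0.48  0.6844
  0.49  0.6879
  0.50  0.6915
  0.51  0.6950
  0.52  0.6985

σ√T = 0.24 × 1.5811 = 0.3795
d₁ = [ln(70/80) + (0.008 + ½·0.24²)·2.5] / (σ√T) = (-0.1335 + 0.0920) / 0.3795 = -0.1094 → -0.11
d₂ = -0.1094 − 0.3795 = -0.4889 → -0.49
exp(−rT) = exp(−0.008·2.5) = 0.9802
N(−d₂) = N(0.49) = 0.6879;  N(−d₁) = N(0.11) = 0.5438
P = 80·0.9802·0.6879 − 70·0.5438 = 53.9424 − 38.0660 = 15.8764

15.88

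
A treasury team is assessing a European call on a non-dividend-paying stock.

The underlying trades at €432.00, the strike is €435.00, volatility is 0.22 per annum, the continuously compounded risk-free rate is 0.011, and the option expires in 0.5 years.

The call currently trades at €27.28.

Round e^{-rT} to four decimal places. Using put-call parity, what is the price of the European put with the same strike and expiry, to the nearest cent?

e^(−rT) = e^(−0.011·0.5) = 0.9945
Put-call parity: C − P = S − K·e^(−rT) = 432 − 435·0.9945 = 432 − 432.6075 = -0.6075
P = C − (C − P) = 27.28 − (-0.6075) = 27.8875

€27.89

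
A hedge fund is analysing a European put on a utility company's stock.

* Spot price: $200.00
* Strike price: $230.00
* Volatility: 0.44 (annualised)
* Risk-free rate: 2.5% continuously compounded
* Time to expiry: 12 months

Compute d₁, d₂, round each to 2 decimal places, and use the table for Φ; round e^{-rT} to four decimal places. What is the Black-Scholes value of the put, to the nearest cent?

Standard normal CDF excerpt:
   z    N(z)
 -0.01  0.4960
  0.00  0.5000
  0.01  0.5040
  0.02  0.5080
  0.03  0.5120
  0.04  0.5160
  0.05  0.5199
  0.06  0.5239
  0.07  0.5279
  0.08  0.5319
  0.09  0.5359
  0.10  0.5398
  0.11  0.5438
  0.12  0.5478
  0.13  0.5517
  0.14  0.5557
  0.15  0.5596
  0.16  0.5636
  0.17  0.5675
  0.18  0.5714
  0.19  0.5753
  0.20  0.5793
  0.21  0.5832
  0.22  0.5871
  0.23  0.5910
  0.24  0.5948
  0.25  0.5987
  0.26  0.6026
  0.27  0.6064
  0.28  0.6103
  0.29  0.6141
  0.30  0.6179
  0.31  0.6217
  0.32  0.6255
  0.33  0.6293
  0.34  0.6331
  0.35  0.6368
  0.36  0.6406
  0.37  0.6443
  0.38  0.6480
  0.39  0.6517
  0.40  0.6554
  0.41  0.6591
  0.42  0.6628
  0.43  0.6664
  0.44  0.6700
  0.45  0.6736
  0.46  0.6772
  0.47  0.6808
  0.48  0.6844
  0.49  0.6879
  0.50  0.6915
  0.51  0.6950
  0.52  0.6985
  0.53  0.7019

σ√T = 0.44 × 1.0000 = 0.4400
d₁ = [ln(200/230) + (0.025 + ½·0.44²)·1] / (σ√T) = (-0.1398 + 0.1218) / 0.4400 = -0.0408 → -0.04
d₂ = -0.0408 − 0.4400 = -0.4808 → -0.48
e^(−rT) = e^(−0.025·1) = 0.9753
N(−d₂) = N(0.48) = 0.6844;  N(−d₁) = N(0.04) = 0.5160
P = 230·0.9753·0.6844 − 200·0.5160 = 153.5239 − 103.2000 = 50.3239

$50.32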